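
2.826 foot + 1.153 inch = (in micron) 1 foot = 0.3048 m, so 2.826 foot = 2.826 * 0.3048 = 0.8613648 m. 1 inch = 0.0254 m, so 1.153 inch = 1.153 * 0.0254 = 0.0292862 m. Sum: 0.8613648 + 0.0292862 = 0.890651 m. 1 micron = 1e-06 m, so 0.890651 m = 0.890651 / 1e-06 = 890651 micron ≈ 8.907e+05 micron (4 s.f.). Final answer: 8.907e+05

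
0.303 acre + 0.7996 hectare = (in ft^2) 1 acre = 4046.8564 m^2, so 0.303 acre = 0.303 * 4046.8564 = 1226.1975 m^2. 1 hectare = 10000 m^2, so 0.7996 hectare = 0.7996 * 10000 = 7996 m^2. Sum: 1226.1975 + 7996 = 9222.1975 m^2. 1 ft^2 = 0.09290304 m^2, so 9222.1975 m^2 = 9222.1975 / 0.09290304 = 99266.908 ft^2 ≈ 9.927e+04 ft^2 (4 s.f.). Final answer: 9.927e+04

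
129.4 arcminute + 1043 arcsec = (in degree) 2.446. Check: 1 arcminute = 0.00029088821 rad, so 129.4 arcminute = 129.4 * 0.00029088821 = 0.037640934 rad. 1 arcsec = 4.8481368e-06 rad, so 1043 arcsec = 1043 * 4.8481368e-06 = 0.0050566067 rad. Sum: 0.037640934 + 0.0050566067 = 0.042697541 rad. 1 degree = 0.017453293 rad, so 0.042697541 rad = 0.042697541 / 0.017453293 = 2.4463889 degree ≈ 2.446 degree (4 s.f.).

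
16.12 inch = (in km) 0.0004094. Check: 1 inch = 0.0254 m, so 16.12 inch = 16.12 * 0.0254 = 0.409448 m. 1 km = 1000 m, so 0.409448 m = 0.409448 / 1000 = 0.000409448 km ≈ 0.0004094 km (4 s.f.).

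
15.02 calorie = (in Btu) 1 calorie = 4.184 J, so 15.02 calorie = 15.02 * 4.184 = 62.84368 J. 1 Btu = 1055.0559 J, so 62.84368 J = 62.84368 / 1055.0559 = 0.059564316 Btu ≈ 0.05956 Btu (4 s.f.). Final answer: 0.05956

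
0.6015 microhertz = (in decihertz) 6.015e-06. Check: 1 microhertz = 1e-06 Hz, so 0.6015 microhertz = 0.6015 * 1e-06 = 6.015e-07 Hz. 1 decihertz = 0.1 Hz, so 6.015e-07 Hz = 6.015e-07 / 0.1 = 6.015e-06 decihertz.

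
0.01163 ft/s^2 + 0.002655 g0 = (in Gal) 1 ft/s^2 = 0.3048 m/s^2, so 0.01163 ft/s^2 = 0.01163 * 0.3048 = 0.003544824 m/s^2. 1 g0 = 9.80665 m/s^2, so 0.002655 g0 = 0.002655 * 9.80665 = 0.026036656 m/s^2. Sum: 0.003544824 + 0.026036656 = 0.02958148 m/s^2. 1 Gal = 0.01 m/s^2, so 0.02958148 m/s^2 = 0.02958148 / 0.01 = 2.958148 Gal ≈ 2.958 Gal (4 s.f.). Final answer: 2.958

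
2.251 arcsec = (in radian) 1.091e-05. Check: 1 arcsec = 4.8481368e-06 rad, so 2.251 arcsec = 2.251 * 4.8481368e-06 = 1.0913156e-05 rad. 1.0913156e-05 rad = 1.0913156e-05 radian ≈ 1.091e-05 radian (4 s.f.).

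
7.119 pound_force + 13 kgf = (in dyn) 1.592e+07. Check: 1 pound_force = 4.4482216 N, so 7.119 pound_force = 7.119 * 4.4482216 = 31.66689 N. 1 kgf = 9.80665 N, so 13 kgf = 13 * 9.80665 = 127.48645 N. Sum: 31.66689 + 127.48645 = 159.15334 N. 1 dyn = 1e-05 N, so 159.15334 N = 159.15334 / 1e-05 = 15915334 dyn ≈ 1.592e+07 dyn (4 s.f.).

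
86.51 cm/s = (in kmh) 3.114. Check: 1 cm/s = 0.01 m/s, so 86.51 cm/s = 86.51 * 0.01 = 0.8651 m/s. 1 kmh = 0.27777778 m/s, so 0.8651 m/s = 0.8651 / 0.27777778 = 3.11436 kmh ≈ 3.114 kmh (4 s.f.).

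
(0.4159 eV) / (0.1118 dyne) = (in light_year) 1 eV = 1.6021766e-19 J, so 0.4159 eV = 0.4159 * 1.6021766e-19 = 6.6634526e-20 J. 1 dyne = 1e-05 N, so 0.1118 dyne = 0.1118 * 1e-05 = 1.118e-06 N. Combine: 6.6634526e-20 J / 1.118e-06 N = 5.9601544e-14 m. 1 light_year = 9.4607305e+15 m, so 5.9601544e-14 m = 5.9601544e-14 / 9.4607305e+15 = 6.2998882e-30 light_year ≈ 6.3e-30 light_year (4 s.f.). Final answer: 6.3e-30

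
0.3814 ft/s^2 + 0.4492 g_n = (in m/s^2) 4.521. Check: 1 ft/s^2 = 0.3048 m/s^2, so 0.3814 ft/s^2 = 0.3814 * 0.3048 = 0.11625072 m/s^2. 1 g_n = 9.80665 m/s^2, so 0.4492 g_n = 0.4492 * 9.80665 = 4.4051472 m/s^2. Sum: 0.11625072 + 4.4051472 = 4.5213979 m/s^2. Result: 4.5213979 m/s^2 ≈ 4.521 m/s^2 (4 s.f.).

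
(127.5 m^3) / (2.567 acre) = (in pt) 34.79. Check: 127.5 m^3 is already in m^3. 1 acre = 4046.8564 m^2, so 2.567 acre = 2.567 * 4046.8564 = 10388.28 m^2. Combine: 127.5 m^3 / 10388.28 m^2 = 0.012273446 m. 1 pt = 0.00035277778 m, so 0.012273446 m = 0.012273446 / 0.00035277778 = 34.790871 pt ≈ 34.79 pt (4 s.f.).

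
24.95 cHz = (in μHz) 2.495e+05. Check: 1 cHz = 0.01 Hz, so 24.95 cHz = 24.95 * 0.01 = 0.2495 Hz. 1 μHz = 1e-06 Hz, so 0.2495 Hz = 0.2495 / 1e-06 = 249500 μHz ≈ 2.495e+05 μHz (4 s.f.).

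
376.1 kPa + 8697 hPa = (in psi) 1 kPa = 1000 Pa, so 376.1 kPa = 376.1 * 1000 = 376100 Pa. 1 hPa = 100 Pa, so 8697 hPa = 8697 * 100 = 869700 Pa. Sum: 376100 + 869700 = 1245800 Pa. 1 psi = 6894.7573 Pa, so 1245800 Pa = 1245800 / 6894.7573 = 180.68801 psi ≈ 180.7 psi (4 s.f.). Final answer: 180.7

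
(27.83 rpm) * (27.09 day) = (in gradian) 1 rpm = 0.10471976 rad/s, so 27.83 rpm = 27.83 * 0.10471976 = 2.9143508 rad/s. 1 day = 86400 s, so 27.09 day = 27.09 * 86400 = 2340576 s. Combine: 2.9143508 rad/s * 2340576 s = 6821259.5 rad. 1 gradian = 0.015707963 rad, so 6821259.5 rad = 6821259.5 / 0.015707963 = 4.3425487e+08 gradian ≈ 4.343e+08 gradian (4 s.f.). Final answer: 4.343e+08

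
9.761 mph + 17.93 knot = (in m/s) 13.59. Check: 1 mph = 0.44704 m/s, so 9.761 mph = 9.761 * 0.44704 = 4.3635574 m/s. 1 knot = 0.51444444 m/s, so 17.93 knot = 17.93 * 0.51444444 = 9.2239889 m/s. Sum: 4.3635574 + 9.2239889 = 13.587546 m/s. Result: 13.587546 m/s ≈ 13.59 m/s (4 s.f.).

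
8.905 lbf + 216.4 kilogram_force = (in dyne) 2.162e+08. Check: 1 lbf = 4.4482216 N, so 8.905 lbf = 8.905 * 4.4482216 = 39.611413 N. 1 kilogram_force = 9.80665 N, so 216.4 kilogram_force = 216.4 * 9.80665 = 2122.1591 N. Sum: 39.611413 + 2122.1591 = 2161.7705 N. 1 dyne = 1e-05 N, so 2161.7705 N = 2161.7705 / 1e-05 = 2.1617705e+08 dyne ≈ 2.162e+08 dyne (4 s.f.).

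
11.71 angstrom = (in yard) 1.281e-09. Check: 1 angstrom = 1e-10 m, so 11.71 angstrom = 11.71 * 1e-10 = 1.171e-09 m. 1 yard = 0.9144 m, so 1.171e-09 m = 1.171e-09 / 0.9144 = 1.2806212e-09 yard ≈ 1.281e-09 yard (4 s.f.).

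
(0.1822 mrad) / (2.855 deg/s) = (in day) 4.232e-08. Check: 1 mrad = 0.001 rad, so 0.1822 mrad = 0.1822 * 0.001 = 0.0001822 rad. 1 deg/s = 0.017453293 rad/s, so 2.855 deg/s = 2.855 * 0.017453293 = 0.04982915 rad/s. Combine: 0.0001822 rad / 0.04982915 rad/s = 0.0036564942 s. 1 day = 86400 s, so 0.0036564942 s = 0.0036564942 / 86400 = 4.2320535e-08 day ≈ 4.232e-08 day (4 s.f.).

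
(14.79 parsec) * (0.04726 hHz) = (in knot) 1 parsec = 3.0856776e+16 m, so 14.79 parsec = 14.79 * 3.0856776e+16 = 4.5637171e+17 m. 1 hHz = 100 Hz, so 0.04726 hHz = 0.04726 * 100 = 4.726 Hz. Combine: 4.5637171e+17 m * 4.726 Hz = 2.1568127e+18 m/s. 1 knot = 0.51444444 m/s, so 2.1568127e+18 m/s = 2.1568127e+18 / 0.51444444 = 4.1925085e+18 knot ≈ 4.193e+18 knot (4 s.f.). Final answer: 4.193e+18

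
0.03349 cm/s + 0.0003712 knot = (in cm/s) 1 cm/s = 0.01 m/s, so 0.03349 cm/s = 0.03349 * 0.01 = 0.0003349 m/s. 1 knot = 0.51444444 m/s, so 0.0003712 knot = 0.0003712 * 0.51444444 = 0.00019096178 m/s. Sum: 0.0003349 + 0.00019096178 = 0.00052586178 m/s. 1 cm/s = 0.01 m/s, so 0.00052586178 m/s = 0.00052586178 / 0.01 = 0.052586178 cm/s ≈ 0.05259 cm/s (4 s.f.). Final answer: 0.05259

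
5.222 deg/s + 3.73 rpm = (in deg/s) 1 deg/s = 0.017453293 rad/s, so 5.222 deg/s = 5.222 * 0.017453293 = 0.091141094 rad/s. 1 rpm = 0.10471976 rad/s, so 3.73 rpm = 3.73 * 0.10471976 = 0.39060469 rad/s. Sum: 0.091141094 + 0.39060469 = 0.48174578 rad/s. 1 deg/s = 0.017453293 rad/s, so 0.48174578 rad/s = 0.48174578 / 0.017453293 = 27.602 deg/s ≈ 27.6 deg/s (4 s.f.). Final answer: 27.6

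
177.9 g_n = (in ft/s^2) 1 g_n = 9.80665 m/s^2, so 177.9 g_n = 177.9 * 9.80665 = 1744.603 m/s^2. 1 ft/s^2 = 0.3048 m/s^2, so 1744.603 m/s^2 = 1744.603 / 0.3048 = 5723.7632 ft/s^2 ≈ 5724 ft/s^2 (4 s.f.). Final answer: 5724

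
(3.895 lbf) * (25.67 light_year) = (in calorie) 1.006e+18. Check: 1 lbf = 4.4482216 N, so 3.895 lbf = 3.895 * 4.4482216 = 17.325823 N. 1 light_year = 9.4607305e+15 m, so 25.67 light_year = 25.67 * 9.4607305e+15 = 2.4285695e+17 m. Combine: 17.325823 N * 2.4285695e+17 m = 4.2076966e+18 J. 1 calorie = 4.184 J, so 4.2076966e+18 J = 4.2076966e+18 / 4.184 = 1.0056636e+18 calorie ≈ 1.006e+18 calorie (4 s.f.).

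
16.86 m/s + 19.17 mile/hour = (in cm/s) 16.86 m/s is already in m/s. 1 mile/hour = 0.44704 m/s, so 19.17 mile/hour = 19.17 * 0.44704 = 8.5697568 m/s. Sum: 16.86 + 8.5697568 = 25.429757 m/s. 1 cm/s = 0.01 m/s, so 25.429757 m/s = 25.429757 / 0.01 = 2542.9757 cm/s ≈ 2543 cm/s (4 s.f.). Final answer: 2543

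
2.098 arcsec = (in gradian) 1 arcsec = 4.8481368e-06 rad, so 2.098 arcsec = 2.098 * 4.8481368e-06 = 1.0171391e-05 rad. 1 gradian = 0.015707963 rad, so 1.0171391e-05 rad = 1.0171391e-05 / 0.015707963 = 0.00064753086 gradian ≈ 0.0006475 gradian (4 s.f.). Final answer: 0.0006475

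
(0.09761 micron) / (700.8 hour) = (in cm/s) 3.869e-12. Check: 1 micron = 1e-06 m, so 0.09761 micron = 0.09761 * 1e-06 = 9.761e-08 m. 1 hour = 3600 s, so 700.8 hour = 700.8 * 3600 = 2522880 s. Combine: 9.761e-08 m / 2522880 s = 3.868991e-14 m/s. 1 cm/s = 0.01 m/s, so 3.868991e-14 m/s = 3.868991e-14 / 0.01 = 3.868991e-12 cm/s ≈ 3.869e-12 cm/s (4 s.f.).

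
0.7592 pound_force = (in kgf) 1 pound_force = 4.4482216 N, so 0.7592 pound_force = 0.7592 * 4.4482216 = 3.3770899 N. 1 kgf = 9.80665 N, so 3.3770899 N = 3.3770899 / 9.80665 = 0.34436733 kgf ≈ 0.3444 kgf (4 s.f.). Final answer: 0.3444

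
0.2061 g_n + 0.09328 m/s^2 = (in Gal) 1 g_n = 9.80665 m/s^2, so 0.2061 g_n = 0.2061 * 9.80665 = 2.0211506 m/s^2. 0.09328 m/s^2 is already in m/s^2. Sum: 2.0211506 + 0.09328 = 2.1144306 m/s^2. 1 Gal = 0.01 m/s^2, so 2.1144306 m/s^2 = 2.1144306 / 0.01 = 211.44306 Gal ≈ 211.4 Gal (4 s.f.). Final answer: 211.4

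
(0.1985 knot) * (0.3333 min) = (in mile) 0.001269. Check: 1 knot = 0.51444444 m/s, so 0.1985 knot = 0.1985 * 0.51444444 = 0.10211722 m/s. 1 min = 60 s, so 0.3333 min = 0.3333 * 60 = 19.998 s. Combine: 0.10211722 m/s * 19.998 s = 2.0421402 m. 1 mile = 1609.344 m, so 2.0421402 m = 2.0421402 / 1609.344 = 0.0012689271 mile ≈ 0.001269 mile (4 s.f.).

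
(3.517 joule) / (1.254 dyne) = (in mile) 174.3. Check: 3.517 joule = 3.517 J. 1 dyne = 1e-05 N, so 1.254 dyne = 1.254 * 1e-05 = 1.254e-05 N. Combine: 3.517 J / 1.254e-05 N = 280462.52 m. 1 mile = 1609.344 m, so 280462.52 m = 280462.52 / 1609.344 = 174.27133 mile ≈ 174.3 mile (4 s.f.).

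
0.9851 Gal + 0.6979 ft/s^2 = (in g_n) 1 Gal = 0.01 m/s^2, so 0.9851 Gal = 0.9851 * 0.01 = 0.009851 m/s^2. 1 ft/s^2 = 0.3048 m/s^2, so 0.6979 ft/s^2 = 0.6979 * 0.3048 = 0.21271992 m/s^2. Sum: 0.009851 + 0.21271992 = 0.22257092 m/s^2. 1 g_n = 9.80665 m/s^2, so 0.22257092 m/s^2 = 0.22257092 / 9.80665 = 0.022695918 g_n ≈ 0.0227 g_n (4 s.f.). Final answer: 0.0227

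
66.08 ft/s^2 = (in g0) 2.054. Check: 1 ft/s^2 = 0.3048 m/s^2, so 66.08 ft/s^2 = 66.08 * 0.3048 = 20.141184 m/s^2. 1 g0 = 9.80665 m/s^2, so 20.141184 m/s^2 = 20.141184 / 9.80665 = 2.0538292 g0 ≈ 2.054 g0 (4 s.f.).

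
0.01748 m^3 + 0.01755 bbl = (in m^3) 0.01748 m^3 is already in m^3. 1 bbl = 0.15898729 m^3, so 0.01755 bbl = 0.01755 * 0.15898729 = 0.002790227 m^3. Sum: 0.01748 + 0.002790227 = 0.020270227 m^3. Result: 0.020270227 m^3 ≈ 0.02027 m^3 (4 s.f.). Final answer: 0.02027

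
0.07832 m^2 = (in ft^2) 0.843. Check: 1 ft^2 = 0.09290304 m^2, so 0.07832 m^2 = 0.07832 / 0.09290304 = 0.84302946 ft^2 ≈ 0.843 ft^2 (4 s.f.).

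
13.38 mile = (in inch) 8.478e+05. Check: 1 mile = 1609.344 m, so 13.38 mile = 13.38 * 1609.344 = 21533.023 m. 1 inch = 0.0254 m, so 21533.023 m = 21533.023 / 0.0254 = 847756.8 inch ≈ 8.478e+05 inch (4 s.f.).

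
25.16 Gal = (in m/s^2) 1 Gal = 0.01 m/s^2, so 25.16 Gal = 25.16 * 0.01 = 0.2516 m/s^2. Result: 0.2516 m/s^2. Final answer: 0.2516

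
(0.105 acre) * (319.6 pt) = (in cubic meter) 1 acre = 4046.8564 m^2, so 0.105 acre = 0.105 * 4046.8564 = 424.91992 m^2. 1 pt = 0.00035277778 m, so 319.6 pt = 319.6 * 0.00035277778 = 0.11274778 m. Combine: 424.91992 m^2 * 0.11274778 m = 47.908777 m^3. 47.908777 m^3 = 47.908777 cubic meter ≈ 47.91 cubic meter (4 s.f.). Final answer: 47.91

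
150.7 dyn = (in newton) 0.001507. Check: 1 dyn = 1e-05 N, so 150.7 dyn = 150.7 * 1e-05 = 0.001507 N. 0.001507 N = 0.001507 newton.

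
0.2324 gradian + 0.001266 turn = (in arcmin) 1 gradian = 0.015707963 rad, so 0.2324 gradian = 0.2324 * 0.015707963 = 0.0036505307 rad. 1 turn = 6.2831853 rad, so 0.001266 turn = 0.001266 * 6.2831853 = 0.0079545126 rad. Sum: 0.0036505307 + 0.0079545126 = 0.011605043 rad. 1 arcmin = 0.00029088821 rad, so 0.011605043 rad = 0.011605043 / 0.00029088821 = 39.8952 arcmin ≈ 39.9 arcmin (4 s.f.). Final answer: 39.9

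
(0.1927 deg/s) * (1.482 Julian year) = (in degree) 9.012e+06. Check: 1 deg/s = 0.017453293 rad/s, so 0.1927 deg/s = 0.1927 * 0.017453293 = 0.0033632495 rad/s. 1 Julian year = 31557600 s, so 1.482 Julian year = 1.482 * 31557600 = 46768363 s. Combine: 0.0033632495 rad/s * 46768363 s = 157293.67 rad. 1 degree = 0.017453293 rad, so 157293.67 rad = 157293.67 / 0.017453293 = 9012263.6 degree ≈ 9.012e+06 degree (4 s.f.).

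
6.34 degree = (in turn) 1 degree = 0.017453293 rad, so 6.34 degree = 6.34 * 0.017453293 = 0.11065387 rad. 1 turn = 6.2831853 rad, so 0.11065387 rad = 0.11065387 / 6.2831853 = 0.017611111 turn ≈ 0.01761 turn (4 s.f.). Final answer: 0.01761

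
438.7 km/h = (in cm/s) 1 km/h = 0.27777778 m/s, so 438.7 km/h = 438.7 * 0.27777778 = 121.86111 m/s. 1 cm/s = 0.01 m/s, so 121.86111 m/s = 121.86111 / 0.01 = 12186.111 cm/s ≈ 1.219e+04 cm/s (4 s.f.). Final answer: 1.219e+04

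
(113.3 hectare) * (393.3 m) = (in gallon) 1.177e+11. Check: 1 hectare = 10000 m^2, so 113.3 hectare = 113.3 * 10000 = 1133000 m^2. 393.3 m is already in m. Combine: 1133000 m^2 * 393.3 m = 4.456089e+08 m^3. 1 gallon = 0.0037854118 m^3, so 4.456089e+08 m^3 = 4.456089e+08 / 0.0037854118 = 1.1771742e+11 gallon ≈ 1.177e+11 gallon (4 s.f.).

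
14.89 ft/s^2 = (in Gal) 1 ft/s^2 = 0.3048 m/s^2, so 14.89 ft/s^2 = 14.89 * 0.3048 = 4.538472 m/s^2. 1 Gal = 0.01 m/s^2, so 4.538472 m/s^2 = 4.538472 / 0.01 = 453.8472 Gal ≈ 453.8 Gal (4 s.f.). Final answer: 453.8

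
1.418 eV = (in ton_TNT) 1 eV = 1.6021766e-19 J, so 1.418 eV = 1.418 * 1.6021766e-19 = 2.2718865e-19 J. 1 ton_TNT = 4.184e+09 J, so 2.2718865e-19 J = 2.2718865e-19 / 4.184e+09 = 5.429939e-29 ton_TNT ≈ 5.43e-29 ton_TNT (4 s.f.). Final answer: 5.43e-29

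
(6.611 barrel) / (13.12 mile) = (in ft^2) 0.0005358. Check: 1 barrel = 0.15898729 m^3, so 6.611 barrel = 6.611 * 0.15898729 = 1.051065 m^3. 1 mile = 1609.344 m, so 13.12 mile = 13.12 * 1609.344 = 21114.593 m. Combine: 1.051065 m^3 / 21114.593 m = 4.9779079e-05 m^2. 1 ft^2 = 0.09290304 m^2, so 4.9779079e-05 m^2 = 4.9779079e-05 / 0.09290304 = 0.00053581755 ft^2 ≈ 0.0005358 ft^2 (4 s.f.).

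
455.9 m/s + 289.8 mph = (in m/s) 455.9 m/s is already in m/s. 1 mph = 0.44704 m/s, so 289.8 mph = 289.8 * 0.44704 = 129.55219 m/s. Sum: 455.9 + 129.55219 = 585.45219 m/s. Result: 585.45219 m/s ≈ 585.5 m/s (4 s.f.). Final answer: 585.5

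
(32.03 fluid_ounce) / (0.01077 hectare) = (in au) 5.879e-17. Check: 1 fluid_ounce = 2.957353e-05 m^3, so 32.03 fluid_ounce = 32.03 * 2.957353e-05 = 0.00094724015 m^3. 1 hectare = 10000 m^2, so 0.01077 hectare = 0.01077 * 10000 = 107.7 m^2. Combine: 0.00094724015 m^3 / 107.7 m^2 = 8.7951732e-06 m. 1 au = 1.4959787e+11 m, so 8.7951732e-06 m = 8.7951732e-06 / 1.4959787e+11 = 5.8792101e-17 au ≈ 5.879e-17 au (4 s.f.).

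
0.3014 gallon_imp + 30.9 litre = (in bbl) 0.203. Check: 1 gallon_imp = 0.00454609 m^3, so 0.3014 gallon_imp = 0.3014 * 0.00454609 = 0.0013701915 m^3. 1 litre = 0.001 m^3, so 30.9 litre = 30.9 * 0.001 = 0.0309 m^3. Sum: 0.0013701915 + 0.0309 = 0.032270192 m^3. 1 bbl = 0.15898729 m^3, so 0.032270192 m^3 = 0.032270192 / 0.15898729 = 0.2029734 bbl ≈ 0.203 bbl (4 s.f.).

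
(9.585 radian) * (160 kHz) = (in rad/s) 9.585 radian = 9.585 rad. 1 kHz = 1000 Hz, so 160 kHz = 160 * 1000 = 160000 Hz. Combine: 9.585 rad * 160000 Hz = 1533600 rad/s. Result: 1533600 rad/s ≈ 1.534e+06 rad/s (4 s.f.). Final answer: 1.534e+06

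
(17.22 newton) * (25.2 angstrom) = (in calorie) 17.22 newton = 17.22 N. 1 angstrom = 1e-10 m, so 25.2 angstrom = 25.2 * 1e-10 = 2.52e-09 m. Combine: 17.22 N * 2.52e-09 m = 4.33944e-08 J. 1 calorie = 4.184 J, so 4.33944e-08 J = 4.33944e-08 / 4.184 = 1.0371511e-08 calorie ≈ 1.037e-08 calorie (4 s.f.). Final answer: 1.037e-08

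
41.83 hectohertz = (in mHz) 1 hectohertz = 100 Hz, so 41.83 hectohertz = 41.83 * 100 = 4183 Hz. 1 mHz = 0.001 Hz, so 4183 Hz = 4183 / 0.001 = 4183000 mHz ≈ 4.183e+06 mHz (4 s.f.). Final answer: 4.183e+06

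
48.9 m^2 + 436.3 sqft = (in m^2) 48.9 m^2 is already in m^2. 1 sqft = 0.09290304 m^2, so 436.3 sqft = 436.3 * 0.09290304 = 40.533596 m^2. Sum: 48.9 + 40.533596 = 89.433596 m^2. Result: 89.433596 m^2 ≈ 89.43 m^2 (4 s.f.). Final answer: 89.43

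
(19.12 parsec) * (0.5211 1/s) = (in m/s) 3.074e+17. Check: 1 parsec = 3.0856776e+16 m, so 19.12 parsec = 19.12 * 3.0856776e+16 = 5.8998155e+17 m. 0.5211 1/s = 0.5211 Hz. Combine: 5.8998155e+17 m * 0.5211 Hz = 3.0743939e+17 m/s. Result: 3.0743939e+17 m/s ≈ 3.074e+17 m/s (4 s.f.).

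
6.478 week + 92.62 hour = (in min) 1 week = 604800 s, so 6.478 week = 6.478 * 604800 = 3917894.4 s. 1 hour = 3600 s, so 92.62 hour = 92.62 * 3600 = 333432 s. Sum: 3917894.4 + 333432 = 4251326.4 s. 1 min = 60 s, so 4251326.4 s = 4251326.4 / 60 = 70855.44 min ≈ 7.086e+04 min (4 s.f.). Final answer: 7.086e+04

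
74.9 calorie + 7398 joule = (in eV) 4.813e+22. Check: 1 calorie = 4.184 J, so 74.9 calorie = 74.9 * 4.184 = 313.3816 J. 7398 joule = 7398 J. Sum: 313.3816 + 7398 = 7711.3816 J. 1 eV = 1.6021766e-19 J, so 7711.3816 J = 7711.3816 / 1.6021766e-19 = 4.8130658e+22 eV ≈ 4.813e+22 eV (4 s.f.).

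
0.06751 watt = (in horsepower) 0.06751 watt = 0.06751 W. 1 horsepower = 745.69987 W, so 0.06751 W = 0.06751 / 745.69987 = 9.0532401e-05 horsepower ≈ 9.053e-05 horsepower (4 s.f.). Final answer: 9.053e-05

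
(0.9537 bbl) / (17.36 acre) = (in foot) 1 bbl = 0.15898729 m^3, so 0.9537 bbl = 0.9537 * 0.15898729 = 0.15162618 m^3. 1 acre = 4046.8564 m^2, so 17.36 acre = 17.36 * 4046.8564 = 70253.427 m^2. Combine: 0.15162618 m^3 / 70253.427 m^2 = 2.1582745e-06 m. 1 foot = 0.3048 m, so 2.1582745e-06 m = 2.1582745e-06 / 0.3048 = 7.0809532e-06 foot ≈ 7.081e-06 foot (4 s.f.). Final answer: 7.081e-06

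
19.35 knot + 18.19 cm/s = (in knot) 1 knot = 0.51444444 m/s, so 19.35 knot = 19.35 * 0.51444444 = 9.9545 m/s. 1 cm/s = 0.01 m/s, so 18.19 cm/s = 18.19 * 0.01 = 0.1819 m/s. Sum: 9.9545 + 0.1819 = 10.1364 m/s. 1 knot = 0.51444444 m/s, so 10.1364 m/s = 10.1364 / 0.51444444 = 19.703585 knot ≈ 19.7 knot (4 s.f.). Final answer: 19.7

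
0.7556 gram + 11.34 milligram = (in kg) 1 gram = 0.001 kg, so 0.7556 gram = 0.7556 * 0.001 = 0.0007556 kg. 1 milligram = 1e-06 kg, so 11.34 milligram = 11.34 * 1e-06 = 1.134e-05 kg. Sum: 0.0007556 + 1.134e-05 = 0.00076694 kg. Result: 0.00076694 kg ≈ 0.0007669 kg (4 s.f.). Final answer: 0.0007669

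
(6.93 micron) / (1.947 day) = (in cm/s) 1 micron = 1e-06 m, so 6.93 micron = 6.93 * 1e-06 = 6.93e-06 m. 1 day = 86400 s, so 1.947 day = 1.947 * 86400 = 168220.8 s. Combine: 6.93e-06 m / 168220.8 s = 4.1195857e-11 m/s. 1 cm/s = 0.01 m/s, so 4.1195857e-11 m/s = 4.1195857e-11 / 0.01 = 4.1195857e-09 cm/s ≈ 4.12e-09 cm/s (4 s.f.). Final answer: 4.12e-09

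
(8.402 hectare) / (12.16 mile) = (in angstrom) 4.293e+10. Check: 1 hectare = 10000 m^2, so 8.402 hectare = 8.402 * 10000 = 84020 m^2. 1 mile = 1609.344 m, so 12.16 mile = 12.16 * 1609.344 = 19569.623 m. Combine: 84020 m^2 / 19569.623 m = 4.2933888 m. 1 angstrom = 1e-10 m, so 4.2933888 m = 4.2933888 / 1e-10 = 4.2933888e+10 angstrom ≈ 4.293e+10 angstrom (4 s.f.).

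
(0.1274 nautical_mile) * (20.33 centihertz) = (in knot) 93.24. Check: 1 nautical_mile = 1852 m, so 0.1274 nautical_mile = 0.1274 * 1852 = 235.9448 m. 1 centihertz = 0.01 Hz, so 20.33 centihertz = 20.33 * 0.01 = 0.2033 Hz. Combine: 235.9448 m * 0.2033 Hz = 47.967578 m/s. 1 knot = 0.51444444 m/s, so 47.967578 m/s = 47.967578 / 0.51444444 = 93.241512 knot ≈ 93.24 knot (4 s.f.).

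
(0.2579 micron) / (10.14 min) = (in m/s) 1 micron = 1e-06 m, so 0.2579 micron = 0.2579 * 1e-06 = 2.579e-07 m. 1 min = 60 s, so 10.14 min = 10.14 * 60 = 608.4 s. Combine: 2.579e-07 m / 608.4 s = 4.2389875e-10 m/s. Result: 4.2389875e-10 m/s ≈ 4.239e-10 m/s (4 s.f.). Final answer: 4.239e-10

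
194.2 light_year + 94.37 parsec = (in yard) 1 light_year = 9.4607305e+15 m, so 194.2 light_year = 194.2 * 9.4607305e+15 = 1.8372739e+18 m. 1 parsec = 3.0856776e+16 m, so 94.37 parsec = 94.37 * 3.0856776e+16 = 2.9119539e+18 m. Sum: 1.8372739e+18 + 2.9119539e+18 = 4.7492278e+18 m. 1 yard = 0.9144 m, so 4.7492278e+18 m = 4.7492278e+18 / 0.9144 = 5.1938187e+18 yard ≈ 5.194e+18 yard (4 s.f.). Final answer: 5.194e+18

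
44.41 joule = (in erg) 4.441e+08. Check: 44.41 joule = 44.41 J. 1 erg = 1e-07 J, so 44.41 J = 44.41 / 1e-07 = 4.441e+08 erg.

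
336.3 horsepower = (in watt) 1 horsepower = 745.69987 W, so 336.3 horsepower = 336.3 * 745.69987 = 250778.87 W. 250778.87 W = 250778.87 watt ≈ 2.508e+05 watt (4 s.f.). Final answer: 2.508e+05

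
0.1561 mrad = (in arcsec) 1 mrad = 0.001 rad, so 0.1561 mrad = 0.1561 * 0.001 = 0.0001561 rad. 1 arcsec = 4.8481368e-06 rad, so 0.0001561 rad = 0.0001561 / 4.8481368e-06 = 32.197936 arcsec ≈ 32.2 arcsec (4 s.f.). Final answer: 32.2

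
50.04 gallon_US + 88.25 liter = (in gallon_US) 73.35. Check: 1 gallon_US = 0.0037854118 m^3, so 50.04 gallon_US = 50.04 * 0.0037854118 = 0.18942201 m^3. 1 liter = 0.001 m^3, so 88.25 liter = 88.25 * 0.001 = 0.08825 m^3. Sum: 0.18942201 + 0.08825 = 0.27767201 m^3. 1 gallon_US = 0.0037854118 m^3, so 0.27767201 m^3 = 0.27767201 / 0.0037854118 = 73.353184 gallon_US ≈ 73.35 gallon_US (4 s.f.).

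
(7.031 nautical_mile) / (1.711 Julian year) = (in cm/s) 0.02412. Check: 1 nautical_mile = 1852 m, so 7.031 nautical_mile = 7.031 * 1852 = 13021.412 m. 1 Julian year = 31557600 s, so 1.711 Julian year = 1.711 * 31557600 = 53995054 s. Combine: 13021.412 m / 53995054 s = 0.00024115935 m/s. 1 cm/s = 0.01 m/s, so 0.00024115935 m/s = 0.00024115935 / 0.01 = 0.024115935 cm/s ≈ 0.02412 cm/s (4 s.f.).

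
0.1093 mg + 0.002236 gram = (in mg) 2.345. Check: 1 mg = 1e-06 kg, so 0.1093 mg = 0.1093 * 1e-06 = 1.093e-07 kg. 1 gram = 0.001 kg, so 0.002236 gram = 0.002236 * 0.001 = 2.236e-06 kg. Sum: 1.093e-07 + 2.236e-06 = 2.3453e-06 kg. 1 mg = 1e-06 kg, so 2.3453e-06 kg = 2.3453e-06 / 1e-06 = 2.3453 mg ≈ 2.345 mg (4 s.f.).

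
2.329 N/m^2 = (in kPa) 2.329 N/m^2 = 2.329 Pa. 1 kPa = 1000 Pa, so 2.329 Pa = 2.329 / 1000 = 0.002329 kPa. Final answer: 0.002329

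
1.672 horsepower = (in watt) 1247. Check: 1 horsepower = 745.69987 W, so 1.672 horsepower = 1.672 * 745.69987 = 1246.8102 W. 1246.8102 W = 1246.8102 watt ≈ 1247 watt (4 s.f.).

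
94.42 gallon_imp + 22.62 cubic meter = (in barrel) 145. Check: 1 gallon_imp = 0.00454609 m^3, so 94.42 gallon_imp = 94.42 * 0.00454609 = 0.42924182 m^3. 22.62 cubic meter = 22.62 m^3. Sum: 0.42924182 + 22.62 = 23.049242 m^3. 1 barrel = 0.15898729 m^3, so 23.049242 m^3 = 23.049242 / 0.15898729 = 144.97537 barrel ≈ 145 barrel (4 s.f.).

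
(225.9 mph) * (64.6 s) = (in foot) 2.14e+04. Check: 1 mph = 0.44704 m/s, so 225.9 mph = 225.9 * 0.44704 = 100.98634 m/s. 64.6 s is already in s. Combine: 100.98634 m/s * 64.6 s = 6523.7173 m. 1 foot = 0.3048 m, so 6523.7173 m = 6523.7173 / 0.3048 = 21403.272 foot ≈ 2.14e+04 foot (4 s.f.).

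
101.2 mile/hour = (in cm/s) 1 mile/hour = 0.44704 m/s, so 101.2 mile/hour = 101.2 * 0.44704 = 45.240448 m/s. 1 cm/s = 0.01 m/s, so 45.240448 m/s = 45.240448 / 0.01 = 4524.0448 cm/s ≈ 4524 cm/s (4 s.f.). Final answer: 4524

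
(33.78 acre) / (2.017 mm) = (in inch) 1 acre = 4046.8564 m^2, so 33.78 acre = 33.78 * 4046.8564 = 136702.81 m^2. 1 mm = 0.001 m, so 2.017 mm = 2.017 * 0.001 = 0.002017 m. Combine: 136702.81 m^2 / 0.002017 m = 67775315 m. 1 inch = 0.0254 m, so 67775315 m = 67775315 / 0.0254 = 2.6683195e+09 inch ≈ 2.668e+09 inch (4 s.f.). Final answer: 2.668e+09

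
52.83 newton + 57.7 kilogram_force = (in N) 52.83 newton = 52.83 N. 1 kilogram_force = 9.80665 N, so 57.7 kilogram_force = 57.7 * 9.80665 = 565.8437 N. Sum: 52.83 + 565.8437 = 618.67371 N. Result: 618.67371 N ≈ 618.7 N (4 s.f.). Final answer: 618.7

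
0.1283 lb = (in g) 1 lb = 0.45359237 kg, so 0.1283 lb = 0.1283 * 0.45359237 = 0.058195901 kg. 1 g = 0.001 kg, so 0.058195901 kg = 0.058195901 / 0.001 = 58.195901 g ≈ 58.2 g (4 s.f.). Final answer: 58.2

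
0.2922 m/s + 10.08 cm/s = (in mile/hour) 0.8791. Check: 0.2922 m/s is already in m/s. 1 cm/s = 0.01 m/s, so 10.08 cm/s = 10.08 * 0.01 = 0.1008 m/s. Sum: 0.2922 + 0.1008 = 0.393 m/s. 1 mile/hour = 0.44704 m/s, so 0.393 m/s = 0.393 / 0.44704 = 0.87911596 mile/hour ≈ 0.8791 mile/hour (4 s.f.).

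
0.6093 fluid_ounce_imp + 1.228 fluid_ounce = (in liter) 0.05363. Check: 1 fluid_ounce_imp = 2.8413063e-05 m^3, so 0.6093 fluid_ounce_imp = 0.6093 * 2.8413063e-05 = 1.7312079e-05 m^3. 1 fluid_ounce = 2.957353e-05 m^3, so 1.228 fluid_ounce = 1.228 * 2.957353e-05 = 3.6316294e-05 m^3. Sum: 1.7312079e-05 + 3.6316294e-05 = 5.3628373e-05 m^3. 1 liter = 0.001 m^3, so 5.3628373e-05 m^3 = 5.3628373e-05 / 0.001 = 0.053628373 liter ≈ 0.05363 liter (4 s.f.).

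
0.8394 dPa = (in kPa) 1 dPa = 0.1 Pa, so 0.8394 dPa = 0.8394 * 0.1 = 0.08394 Pa. 1 kPa = 1000 Pa, so 0.08394 Pa = 0.08394 / 1000 = 8.394e-05 kPa. Final answer: 8.394e-05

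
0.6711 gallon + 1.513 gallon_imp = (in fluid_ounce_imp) 331.5. Check: 1 gallon = 0.0037854118 m^3, so 0.6711 gallon = 0.6711 * 0.0037854118 = 0.0025403898 m^3. 1 gallon_imp = 0.00454609 m^3, so 1.513 gallon_imp = 1.513 * 0.00454609 = 0.0068782342 m^3. Sum: 0.0025403898 + 0.0068782342 = 0.009418624 m^3. 1 fluid_ounce_imp = 2.8413063e-05 m^3, so 0.009418624 m^3 = 0.009418624 / 2.8413063e-05 = 331.48922 fluid_ounce_imp ≈ 331.5 fluid_ounce_imp (4 s.f.).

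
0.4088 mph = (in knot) 0.3552. Check: 1 mph = 0.44704 m/s, so 0.4088 mph = 0.4088 * 0.44704 = 0.18274995 m/s. 1 knot = 0.51444444 m/s, so 0.18274995 m/s = 0.18274995 / 0.51444444 = 0.35523749 knot ≈ 0.3552 knot (4 s.f.).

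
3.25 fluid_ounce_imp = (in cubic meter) 9.234e-05. Check: 1 fluid_ounce_imp = 2.8413063e-05 m^3, so 3.25 fluid_ounce_imp = 3.25 * 2.8413063e-05 = 9.2342453e-05 m^3. 9.2342453e-05 m^3 = 9.2342453e-05 cubic meter ≈ 9.234e-05 cubic meter (4 s.f.).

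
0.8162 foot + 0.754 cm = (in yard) 1 foot = 0.3048 m, so 0.8162 foot = 0.8162 * 0.3048 = 0.24877776 m. 1 cm = 0.01 m, so 0.754 cm = 0.754 * 0.01 = 0.00754 m. Sum: 0.24877776 + 0.00754 = 0.25631776 m. 1 yard = 0.9144 m, so 0.25631776 m = 0.25631776 / 0.9144 = 0.28031251 yard ≈ 0.2803 yard (4 s.f.). Final answer: 0.2803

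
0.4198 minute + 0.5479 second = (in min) 1 minute = 60 s, so 0.4198 minute = 0.4198 * 60 = 25.188 s. 0.5479 second = 0.5479 s. Sum: 25.188 + 0.5479 = 25.7359 s. 1 min = 60 s, so 25.7359 s = 25.7359 / 60 = 0.42893167 min ≈ 0.4289 min (4 s.f.). Final answer: 0.4289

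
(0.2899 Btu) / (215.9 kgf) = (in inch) 1 Btu = 1055.0559 J, so 0.2899 Btu = 0.2899 * 1055.0559 = 305.86069 J. 1 kgf = 9.80665 N, so 215.9 kgf = 215.9 * 9.80665 = 2117.2557 N. Combine: 305.86069 J / 2117.2557 N = 0.14446091 m. 1 inch = 0.0254 m, so 0.14446091 m = 0.14446091 / 0.0254 = 5.6874374 inch ≈ 5.687 inch (4 s.f.). Final answer: 5.687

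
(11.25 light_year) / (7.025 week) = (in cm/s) 1 light_year = 9.4607305e+15 m, so 11.25 light_year = 11.25 * 9.4607305e+15 = 1.0643322e+17 m. 1 week = 604800 s, so 7.025 week = 7.025 * 604800 = 4248720 s. Combine: 1.0643322e+17 m / 4248720 s = 2.5050655e+10 m/s. 1 cm/s = 0.01 m/s, so 2.5050655e+10 m/s = 2.5050655e+10 / 0.01 = 2.5050655e+12 cm/s ≈ 2.505e+12 cm/s (4 s.f.). Final answer: 2.505e+12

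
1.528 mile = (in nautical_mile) 1 mile = 1609.344 m, so 1.528 mile = 1.528 * 1609.344 = 2459.0776 m. 1 nautical_mile = 1852 m, so 2459.0776 m = 2459.0776 / 1852 = 1.3277957 nautical_mile ≈ 1.328 nautical_mile (4 s.f.). Final answer: 1.328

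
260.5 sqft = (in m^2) 24.2. Check: 1 sqft = 0.09290304 m^2, so 260.5 sqft = 260.5 * 0.09290304 = 24.201242 m^2. Result: 24.201242 m^2 ≈ 24.2 m^2 (4 s.f.).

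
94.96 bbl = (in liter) 1 bbl = 0.15898729 m^3, so 94.96 bbl = 94.96 * 0.15898729 = 15.097434 m^3. 1 liter = 0.001 m^3, so 15.097434 m^3 = 15.097434 / 0.001 = 15097.434 liter ≈ 1.51e+04 liter (4 s.f.). Final answer: 1.51e+04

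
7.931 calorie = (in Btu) 0.03145. Check: 1 calorie = 4.184 J, so 7.931 calorie = 7.931 * 4.184 = 33.183304 J. 1 Btu = 1055.0559 J, so 33.183304 J = 33.183304 / 1055.0559 = 0.031451704 Btu ≈ 0.03145 Btu (4 s.f.).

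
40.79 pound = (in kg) 18.5. Check: 1 pound = 0.45359237 kg, so 40.79 pound = 40.79 * 0.45359237 = 18.502033 kg. Result: 18.502033 kg ≈ 18.5 kg (4 s.f.).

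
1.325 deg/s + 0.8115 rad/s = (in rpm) 1 deg/s = 0.017453293 rad/s, so 1.325 deg/s = 1.325 * 0.017453293 = 0.023125613 rad/s. 0.8115 rad/s is already in rad/s. Sum: 0.023125613 + 0.8115 = 0.83462561 rad/s. 1 rpm = 0.10471976 rad/s, so 0.83462561 rad/s = 0.83462561 / 0.10471976 = 7.9700875 rpm ≈ 7.97 rpm (4 s.f.). Final answer: 7.97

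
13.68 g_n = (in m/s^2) 134.2. Check: 1 g_n = 9.80665 m/s^2, so 13.68 g_n = 13.68 * 9.80665 = 134.15497 m/s^2. Result: 134.15497 m/s^2 ≈ 134.2 m/s^2 (4 s.f.).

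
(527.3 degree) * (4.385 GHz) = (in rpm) 1 degree = 0.017453293 rad, so 527.3 degree = 527.3 * 0.017453293 = 9.2031211 rad. 1 GHz = 1e+09 Hz, so 4.385 GHz = 4.385 * 1e+09 = 4.385e+09 Hz. Combine: 9.2031211 rad * 4.385e+09 Hz = 4.0355686e+10 rad/s. 1 rpm = 0.10471976 rad/s, so 4.0355686e+10 rad/s = 4.0355686e+10 / 0.10471976 = 3.8536842e+11 rpm ≈ 3.854e+11 rpm (4 s.f.). Final answer: 3.854e+11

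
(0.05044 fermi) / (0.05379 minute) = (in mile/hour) 1 fermi = 1e-15 m, so 0.05044 fermi = 0.05044 * 1e-15 = 5.044e-17 m. 1 minute = 60 s, so 0.05379 minute = 0.05379 * 60 = 3.2274 s. Combine: 5.044e-17 m / 3.2274 s = 1.5628679e-17 m/s. 1 mile/hour = 0.44704 m/s, so 1.5628679e-17 m/s = 1.5628679e-17 / 0.44704 = 3.496036e-17 mile/hour ≈ 3.496e-17 mile/hour (4 s.f.). Final answer: 3.496e-17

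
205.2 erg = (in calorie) 1 erg = 1e-07 J, so 205.2 erg = 205.2 * 1e-07 = 2.052e-05 J. 1 calorie = 4.184 J, so 2.052e-05 J = 2.052e-05 / 4.184 = 4.9043977e-06 calorie ≈ 4.904e-06 calorie (4 s.f.). Final answer: 4.904e-06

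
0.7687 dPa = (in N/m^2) 0.07687. Check: 1 dPa = 0.1 Pa, so 0.7687 dPa = 0.7687 * 0.1 = 0.07687 Pa. 0.07687 Pa = 0.07687 N/m^2.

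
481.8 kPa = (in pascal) 4.818e+05. Check: 1 kPa = 1000 Pa, so 481.8 kPa = 481.8 * 1000 = 481800 Pa. 481800 Pa = 481800 pascal ≈ 4.818e+05 pascal (4 s.f.).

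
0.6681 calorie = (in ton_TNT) 1 calorie = 4.184 J, so 0.6681 calorie = 0.6681 * 4.184 = 2.7953304 J. 1 ton_TNT = 4.184e+09 J, so 2.7953304 J = 2.7953304 / 4.184e+09 = 6.681e-10 ton_TNT. Final answer: 6.681e-10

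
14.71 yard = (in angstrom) 1 yard = 0.9144 m, so 14.71 yard = 14.71 * 0.9144 = 13.450824 m. 1 angstrom = 1e-10 m, so 13.450824 m = 13.450824 / 1e-10 = 1.3450824e+11 angstrom ≈ 1.345e+11 angstrom (4 s.f.). Final answer: 1.345e+11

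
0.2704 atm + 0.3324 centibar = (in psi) 4.022. Check: 1 atm = 101325 Pa, so 0.2704 atm = 0.2704 * 101325 = 27398.28 Pa. 1 centibar = 1000 Pa, so 0.3324 centibar = 0.3324 * 1000 = 332.4 Pa. Sum: 27398.28 + 332.4 = 27730.68 Pa. 1 psi = 6894.7573 Pa, so 27730.68 Pa = 27730.68 / 6894.7573 = 4.0219951 psi ≈ 4.022 psi (4 s.f.).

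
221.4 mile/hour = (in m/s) 98.97. Check: 1 mile/hour = 0.44704 m/s, so 221.4 mile/hour = 221.4 * 0.44704 = 98.974656 m/s. Result: 98.974656 m/s ≈ 98.97 m/s (4 s.f.).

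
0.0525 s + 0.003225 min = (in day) 0.0525 s is already in s. 1 min = 60 s, so 0.003225 min = 0.003225 * 60 = 0.1935 s. Sum: 0.0525 + 0.1935 = 0.246 s. 1 day = 86400 s, so 0.246 s = 0.246 / 86400 = 2.8472222e-06 day ≈ 2.847e-06 day (4 s.f.). Final answer: 2.847e-06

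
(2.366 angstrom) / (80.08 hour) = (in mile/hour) 1.836e-15. Check: 1 angstrom = 1e-10 m, so 2.366 angstrom = 2.366 * 1e-10 = 2.366e-10 m. 1 hour = 3600 s, so 80.08 hour = 80.08 * 3600 = 288288 s. Combine: 2.366e-10 m / 288288 s = 8.2070707e-16 m/s. 1 mile/hour = 0.44704 m/s, so 8.2070707e-16 m/s = 8.2070707e-16 / 0.44704 = 1.8358694e-15 mile/hour ≈ 1.836e-15 mile/hour (4 s.f.).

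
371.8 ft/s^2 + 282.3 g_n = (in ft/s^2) 1 ft/s^2 = 0.3048 m/s^2, so 371.8 ft/s^2 = 371.8 * 0.3048 = 113.32464 m/s^2. 1 g_n = 9.80665 m/s^2, so 282.3 g_n = 282.3 * 9.80665 = 2768.4173 m/s^2. Sum: 113.32464 + 2768.4173 = 2881.7419 m/s^2. 1 ft/s^2 = 0.3048 m/s^2, so 2881.7419 m/s^2 = 2881.7419 / 0.3048 = 9454.5339 ft/s^2 ≈ 9455 ft/s^2 (4 s.f.). Final answer: 9455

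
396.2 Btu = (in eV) 1 Btu = 1055.0559 J, so 396.2 Btu = 396.2 * 1055.0559 = 418013.13 J. 1 eV = 1.6021766e-19 J, so 418013.13 J = 418013.13 / 1.6021766e-19 = 2.6090327e+24 eV ≈ 2.609e+24 eV (4 s.f.). Final answer: 2.609e+24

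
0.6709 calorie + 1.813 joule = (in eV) 2.884e+19. Check: 1 calorie = 4.184 J, so 0.6709 calorie = 0.6709 * 4.184 = 2.8070456 J. 1.813 joule = 1.813 J. Sum: 2.8070456 + 1.813 = 4.6200456 J. 1 eV = 1.6021766e-19 J, so 4.6200456 J = 4.6200456 / 1.6021766e-19 = 2.8836057e+19 eV ≈ 2.884e+19 eV (4 s.f.).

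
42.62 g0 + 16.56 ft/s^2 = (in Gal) 4.23e+04. Check: 1 g0 = 9.80665 m/s^2, so 42.62 g0 = 42.62 * 9.80665 = 417.95942 m/s^2. 1 ft/s^2 = 0.3048 m/s^2, so 16.56 ft/s^2 = 16.56 * 0.3048 = 5.047488 m/s^2. Sum: 417.95942 + 5.047488 = 423.00691 m/s^2. 1 Gal = 0.01 m/s^2, so 423.00691 m/s^2 = 423.00691 / 0.01 = 42300.691 Gal ≈ 4.23e+04 Gal (4 s.f.).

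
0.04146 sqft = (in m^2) 0.003852. Check: 1 sqft = 0.09290304 m^2, so 0.04146 sqft = 0.04146 * 0.09290304 = 0.00385176 m^2. Result: 0.00385176 m^2 ≈ 0.003852 m^2 (4 s.f.).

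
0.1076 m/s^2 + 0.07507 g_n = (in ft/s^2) 2.768. Check: 0.1076 m/s^2 is already in m/s^2. 1 g_n = 9.80665 m/s^2, so 0.07507 g_n = 0.07507 * 9.80665 = 0.73618522 m/s^2. Sum: 0.1076 + 0.73618522 = 0.84378522 m/s^2. 1 ft/s^2 = 0.3048 m/s^2, so 0.84378522 m/s^2 = 0.84378522 / 0.3048 = 2.7683242 ft/s^2 ≈ 2.768 ft/s^2 (4 s.f.).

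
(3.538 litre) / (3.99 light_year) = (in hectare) 1 litre = 0.001 m^3, so 3.538 litre = 3.538 * 0.001 = 0.003538 m^3. 1 light_year = 9.4607305e+15 m, so 3.99 light_year = 3.99 * 9.4607305e+15 = 3.7748315e+16 m. Combine: 0.003538 m^3 / 3.7748315e+16 m = 9.3726039e-20 m^2. 1 hectare = 10000 m^2, so 9.3726039e-20 m^2 = 9.3726039e-20 / 10000 = 9.3726039e-24 hectare ≈ 9.373e-24 hectare (4 s.f.). Final answer: 9.373e-24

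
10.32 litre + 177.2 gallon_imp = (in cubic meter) 1 litre = 0.001 m^3, so 10.32 litre = 10.32 * 0.001 = 0.01032 m^3. 1 gallon_imp = 0.00454609 m^3, so 177.2 gallon_imp = 177.2 * 0.00454609 = 0.80556715 m^3. Sum: 0.01032 + 0.80556715 = 0.81588715 m^3. 0.81588715 m^3 = 0.81588715 cubic meter ≈ 0.8159 cubic meter (4 s.f.). Final answer: 0.8159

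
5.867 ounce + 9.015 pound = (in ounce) 1 ounce = 0.028349523 kg, so 5.867 ounce = 5.867 * 0.028349523 = 0.16632665 kg. 1 pound = 0.45359237 kg, so 9.015 pound = 9.015 * 0.45359237 = 4.0891352 kg. Sum: 0.16632665 + 4.0891352 = 4.2554619 kg. 1 ounce = 0.028349523 kg, so 4.2554619 kg = 4.2554619 / 0.028349523 = 150.107 ounce ≈ 150.1 ounce (4 s.f.). Final answer: 150.1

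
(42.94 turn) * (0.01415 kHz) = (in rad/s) 1 turn = 6.2831853 rad, so 42.94 turn = 42.94 * 6.2831853 = 269.79998 rad. 1 kHz = 1000 Hz, so 0.01415 kHz = 0.01415 * 1000 = 14.15 Hz. Combine: 269.79998 rad * 14.15 Hz = 3817.6697 rad/s. Result: 3817.6697 rad/s ≈ 3818 rad/s (4 s.f.). Final answer: 3818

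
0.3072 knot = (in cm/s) 15.8. Check: 1 knot = 0.51444444 m/s, so 0.3072 knot = 0.3072 * 0.51444444 = 0.15803733 m/s. 1 cm/s = 0.01 m/s, so 0.15803733 m/s = 0.15803733 / 0.01 = 15.803733 cm/s ≈ 15.8 cm/s (4 s.f.).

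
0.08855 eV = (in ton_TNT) 3.391e-30. Check: 1 eV = 1.6021766e-19 J, so 0.08855 eV = 0.08855 * 1.6021766e-19 = 1.4187274e-20 J. 1 ton_TNT = 4.184e+09 J, so 1.4187274e-20 J = 1.4187274e-20 / 4.184e+09 = 3.3908399e-30 ton_TNT ≈ 3.391e-30 ton_TNT (4 s.f.).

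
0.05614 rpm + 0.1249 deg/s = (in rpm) 1 rpm = 0.10471976 rad/s, so 0.05614 rpm = 0.05614 * 0.10471976 = 0.0058789671 rad/s. 1 deg/s = 0.017453293 rad/s, so 0.1249 deg/s = 0.1249 * 0.017453293 = 0.0021799162 rad/s. Sum: 0.0058789671 + 0.0021799162 = 0.0080588833 rad/s. 1 rpm = 0.10471976 rad/s, so 0.0080588833 rad/s = 0.0080588833 / 0.10471976 = 0.076956667 rpm ≈ 0.07696 rpm (4 s.f.). Final answer: 0.07696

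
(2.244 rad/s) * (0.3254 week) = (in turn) 2.244 rad/s is already in rad/s. 1 week = 604800 s, so 0.3254 week = 0.3254 * 604800 = 196801.92 s. Combine: 2.244 rad/s * 196801.92 s = 441623.51 rad. 1 turn = 6.2831853 rad, so 441623.51 rad = 441623.51 / 6.2831853 = 70286.564 turn ≈ 7.029e+04 turn (4 s.f.). Final answer: 7.029e+04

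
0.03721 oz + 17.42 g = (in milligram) 1 oz = 0.028349523 kg, so 0.03721 oz = 0.03721 * 0.028349523 = 0.0010548858 kg. 1 g = 0.001 kg, so 17.42 g = 17.42 * 0.001 = 0.01742 kg. Sum: 0.0010548858 + 0.01742 = 0.018474886 kg. 1 milligram = 1e-06 kg, so 0.018474886 kg = 0.018474886 / 1e-06 = 18474.886 milligram ≈ 1.847e+04 milligram (4 s.f.). Final answer: 1.847e+04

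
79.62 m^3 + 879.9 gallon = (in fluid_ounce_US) 79.62 m^3 is already in m^3. 1 gallon = 0.0037854118 m^3, so 879.9 gallon = 879.9 * 0.0037854118 = 3.3307838 m^3. Sum: 79.62 + 3.3307838 = 82.950784 m^3. 1 fluid_ounce_US = 2.957353e-05 m^3, so 82.950784 m^3 = 82.950784 / 2.957353e-05 = 2804899.7 fluid_ounce_US ≈ 2.805e+06 fluid_ounce_US (4 s.f.). Final answer: 2.805e+06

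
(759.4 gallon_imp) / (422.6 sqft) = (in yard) 0.09616. Check: 1 gallon_imp = 0.00454609 m^3, so 759.4 gallon_imp = 759.4 * 0.00454609 = 3.4523007 m^3. 1 sqft = 0.09290304 m^2, so 422.6 sqft = 422.6 * 0.09290304 = 39.260825 m^2. Combine: 3.4523007 m^3 / 39.260825 m^2 = 0.087932456 m. 1 yard = 0.9144 m, so 0.087932456 m = 0.087932456 / 0.9144 = 0.096164103 yard ≈ 0.09616 yard (4 s.f.).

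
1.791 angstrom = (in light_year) 1.893e-26. Check: 1 angstrom = 1e-10 m, so 1.791 angstrom = 1.791 * 1e-10 = 1.791e-10 m. 1 light_year = 9.4607305e+15 m, so 1.791e-10 m = 1.791e-10 / 9.4607305e+15 = 1.8930885e-26 light_year ≈ 1.893e-26 light_year (4 s.f.).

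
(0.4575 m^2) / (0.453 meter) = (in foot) 3.313. Check: 0.4575 m^2 is already in m^2. 0.453 meter = 0.453 m. Combine: 0.4575 m^2 / 0.453 m = 1.0099338 m. 1 foot = 0.3048 m, so 1.0099338 m = 1.0099338 / 0.3048 = 3.313431 foot ≈ 3.313 foot (4 s.f.).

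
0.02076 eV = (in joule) 3.326e-21. Check: 1 eV = 1.6021766e-19 J, so 0.02076 eV = 0.02076 * 1.6021766e-19 = 3.3261187e-21 J. 3.3261187e-21 J = 3.3261187e-21 joule ≈ 3.326e-21 joule (4 s.f.).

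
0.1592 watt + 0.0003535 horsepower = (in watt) 0.1592 watt = 0.1592 W. 1 horsepower = 745.69987 W, so 0.0003535 horsepower = 0.0003535 * 745.69987 = 0.2636049 W. Sum: 0.1592 + 0.2636049 = 0.4228049 W. 0.4228049 W = 0.4228049 watt ≈ 0.4228 watt (4 s.f.). Final answer: 0.4228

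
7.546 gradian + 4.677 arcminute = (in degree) 1 gradian = 0.015707963 rad, so 7.546 gradian = 7.546 * 0.015707963 = 0.11853229 rad. 1 arcminute = 0.00029088821 rad, so 4.677 arcminute = 4.677 * 0.00029088821 = 0.0013604842 rad. Sum: 0.11853229 + 0.0013604842 = 0.11989277 rad. 1 degree = 0.017453293 rad, so 0.11989277 rad = 0.11989277 / 0.017453293 = 6.86935 degree ≈ 6.869 degree (4 s.f.). Final answer: 6.869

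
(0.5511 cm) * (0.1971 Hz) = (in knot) 0.002111. Check: 1 cm = 0.01 m, so 0.5511 cm = 0.5511 * 0.01 = 0.005511 m. 0.1971 Hz is already in Hz. Combine: 0.005511 m * 0.1971 Hz = 0.0010862181 m/s. 1 knot = 0.51444444 m/s, so 0.0010862181 m/s = 0.0010862181 / 0.51444444 = 0.0021114391 knot ≈ 0.002111 knot (4 s.f.).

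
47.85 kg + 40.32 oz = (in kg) 48.99. Check: 47.85 kg is already in kg. 1 oz = 0.028349523 kg, so 40.32 oz = 40.32 * 0.028349523 = 1.1430528 kg. Sum: 47.85 + 1.1430528 = 48.993053 kg. Result: 48.993053 kg ≈ 48.99 kg (4 s.f.).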